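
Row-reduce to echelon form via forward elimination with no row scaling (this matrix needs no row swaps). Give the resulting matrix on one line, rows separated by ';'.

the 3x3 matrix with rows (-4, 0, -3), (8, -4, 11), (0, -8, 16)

Forward elimination:
R2 <- R2 - (-2)*R1:  [  0  -4   5 ]
R3 <- R3 - (2)*R2:  [ 0  0  6 ]
Row echelon form:
[ -4   0  -3 ]
[  0  -4   5 ]
[  0   0   6 ]

REF = [-4 0 -3; 0 -4 5; 0 0 6]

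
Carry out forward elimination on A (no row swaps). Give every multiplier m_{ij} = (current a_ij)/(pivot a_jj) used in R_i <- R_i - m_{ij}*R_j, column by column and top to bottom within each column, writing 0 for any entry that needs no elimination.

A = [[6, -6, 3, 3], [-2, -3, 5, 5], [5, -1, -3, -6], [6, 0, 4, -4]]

Forward elimination:
R2 <- R2 - (-1/3)*R1:  [  0  -5   6   6 ]
R3 <- R3 - (5/6)*R1:  [     0      4  -11/2  -17/2 ]
R4 <- R4 - (1)*R1:  [  0   6   1  -7 ]
R3 <- R3 - (-4/5)*R2:  [      0       0   -7/10  -37/10 ]
R4 <- R4 - (-6/5)*R2:  [    0     0  41/5   1/5 ]
R4 <- R4 - (-82/7)*R3:  [      0       0       0  -302/7 ]
Multipliers (in order of application): m_{21} = -1/3, m_{31} = 5/6, m_{41} = 1, m_{32} = -4/5, m_{42} = -6/5, m_{43} = -82/7

multipliers: -1/3, 5/6, 1, -4/5, -6/5, -82/7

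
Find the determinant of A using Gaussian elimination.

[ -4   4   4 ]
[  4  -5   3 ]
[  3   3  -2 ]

det(A) = 172

Forward elimination:
R2 <- R2 - (-1)*R1:  [  0  -1   7 ]
R3 <- R3 - (-3/4)*R1:  [ 0  6  1 ]
R3 <- R3 - (-6)*R2:  [  0   0  43 ]
Upper-triangular form:
[ -4   4   4 ]
[  0  -1   7 ]
[  0   0  43 ]
det(A) = (-1)^0 * (-4) * (-1) * (43) = 172  (0 row swaps -> sign +1)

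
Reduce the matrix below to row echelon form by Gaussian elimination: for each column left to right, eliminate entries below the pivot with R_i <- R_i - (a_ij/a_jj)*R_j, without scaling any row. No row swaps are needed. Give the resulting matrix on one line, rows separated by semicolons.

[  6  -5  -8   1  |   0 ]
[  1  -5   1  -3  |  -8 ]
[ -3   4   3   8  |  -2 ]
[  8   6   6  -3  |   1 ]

REF = [6 -5 -8 1 0; 0 -25/6 7/3 -19/6 -8; 0 0 -4/25 184/25 -122/25; 0 0 0 1079 -748]

Forward elimination:
R2 <- R2 - (1/6)*R1:  [     0  -25/6    7/3  -19/6     -8 ]
R3 <- R3 - (-1/2)*R1:  [    0   3/2    -1  17/2    -2 ]
R4 <- R4 - (4/3)*R1:  [     0   38/3   50/3  -13/3      1 ]
R3 <- R3 - (-9/25)*R2:  [       0        0    -4/25   184/25  -122/25 ]
R4 <- R4 - (-76/25)*R2:  [       0        0   594/25  -349/25  -583/25 ]
R4 <- R4 - (-297/2)*R3:  [    0     0     0  1079  -748 ]
Row echelon form:
[ 6     -5     -8       1  |        0 ]
[ 0  -25/6    7/3   -19/6  |       -8 ]
[ 0      0  -4/25  184/25  |  -122/25 ]
[ 0      0      0    1079  |     -748 ]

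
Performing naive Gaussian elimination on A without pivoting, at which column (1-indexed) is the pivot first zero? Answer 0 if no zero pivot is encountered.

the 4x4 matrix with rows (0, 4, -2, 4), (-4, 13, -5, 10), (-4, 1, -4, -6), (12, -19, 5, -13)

Naive forward elimination:
Pivot entry (1,1) is zero but row 2 has -4 in column 1 -> naive elimination stops; a row interchange (e.g. R1 <-> R2) would be required here.

first zero-pivot column = 1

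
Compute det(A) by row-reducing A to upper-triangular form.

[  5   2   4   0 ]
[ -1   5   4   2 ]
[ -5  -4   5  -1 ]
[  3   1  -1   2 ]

det(A) = 581

Forward elimination:
R2 <- R2 - (-1/5)*R1:  [    0  27/5  24/5     2 ]
R3 <- R3 - (-1)*R1:  [  0  -2   9  -1 ]
R4 <- R4 - (3/5)*R1:  [     0   -1/5  -17/5      2 ]
R3 <- R3 - (-10/27)*R2:  [     0      0   97/9  -7/27 ]
R4 <- R4 - (-1/27)*R2:  [     0      0  -29/9  56/27 ]
R4 <- R4 - (-29/97)*R3:  [       0        0        0  581/291 ]
Upper-triangular form:
[ 5     2     4        0 ]
[ 0  27/5  24/5        2 ]
[ 0     0  97/9    -7/27 ]
[ 0     0     0  581/291 ]
det(A) = (-1)^0 * (5) * (27/5) * (97/9) * (581/291) = 581  (0 row swaps -> sign +1)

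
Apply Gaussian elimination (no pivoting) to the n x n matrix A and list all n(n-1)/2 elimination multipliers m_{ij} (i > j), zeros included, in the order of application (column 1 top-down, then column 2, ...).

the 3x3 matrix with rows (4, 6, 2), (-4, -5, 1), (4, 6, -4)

multipliers: -1, 1, 0

Forward elimination:
R2 <- R2 - (-1)*R1:  [ 0  1  3 ]
R3 <- R3 - (1)*R1:  [  0   0  -6 ]
R3: entry in column 2 is already 0 -> m_{32} = 0 (no row operation needed)
Multipliers (in order of application): m_{21} = -1, m_{31} = 1, m_{32} = 0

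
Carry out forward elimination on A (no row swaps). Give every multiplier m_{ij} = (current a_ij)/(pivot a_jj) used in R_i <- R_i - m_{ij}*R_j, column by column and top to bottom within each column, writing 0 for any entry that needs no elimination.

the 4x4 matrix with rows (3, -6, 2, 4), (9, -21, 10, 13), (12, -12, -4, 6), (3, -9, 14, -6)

Forward elimination:
R2 <- R2 - (3)*R1:  [  0  -3   4   1 ]
R3 <- R3 - (4)*R1:  [   0   12  -12  -10 ]
R4 <- R4 - (1)*R1:  [   0   -3   12  -10 ]
R3 <- R3 - (-4)*R2:  [  0   0   4  -6 ]
R4 <- R4 - (1)*R2:  [   0    0    8  -11 ]
R4 <- R4 - (2)*R3:  [ 0  0  0  1 ]
Multipliers (in order of application): m_{21} = 3, m_{31} = 4, m_{41} = 1, m_{32} = -4, m_{42} = 1, m_{43} = 2

multipliers: 3, 4, 1, -4, 1, 2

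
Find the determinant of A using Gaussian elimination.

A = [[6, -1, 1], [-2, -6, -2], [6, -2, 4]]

Forward elimination:
R2 <- R2 - (-1/3)*R1:  [     0  -19/3   -5/3 ]
R3 <- R3 - (1)*R1:  [  0  -1   3 ]
R3 <- R3 - (3/19)*R2:  [     0      0  62/19 ]
Upper-triangular form:
[ 6     -1      1 ]
[ 0  -19/3   -5/3 ]
[ 0      0  62/19 ]
det(A) = (-1)^0 * (6) * (-19/3) * (62/19) = -124  (0 row swaps -> sign +1)

det(A) = -124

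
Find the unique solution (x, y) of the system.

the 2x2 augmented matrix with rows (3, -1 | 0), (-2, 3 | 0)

(0, 0)

Forward elimination on [A|b]:
R2 <- R2 - (-2/3)*R1:  [   0  7/3    0 ]
Row echelon form:
[ 3   -1  |  0 ]
[ 0  7/3  |  0 ]
Back-substitution:
y = (0) / (7/3) = 0
x = (0 - (-1)*(0)) / 3 = 0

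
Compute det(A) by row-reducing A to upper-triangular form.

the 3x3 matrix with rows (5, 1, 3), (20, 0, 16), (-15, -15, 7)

Forward elimination:
R2 <- R2 - (4)*R1:  [  0  -4   4 ]
R3 <- R3 - (-3)*R1:  [   0  -12   16 ]
R3 <- R3 - (3)*R2:  [ 0  0  4 ]
Upper-triangular form:
[ 5   1  3 ]
[ 0  -4  4 ]
[ 0   0  4 ]
det(A) = (-1)^0 * (5) * (-4) * (4) = -80  (0 row swaps -> sign +1)

det(A) = -80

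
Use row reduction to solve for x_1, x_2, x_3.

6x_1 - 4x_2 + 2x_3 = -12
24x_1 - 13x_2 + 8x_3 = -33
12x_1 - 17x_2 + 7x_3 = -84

Forward elimination on [A|b]:
R2 <- R2 - (4)*R1:  [  0   3   0  15 ]
R3 <- R3 - (2)*R1:  [   0   -9    3  -60 ]
R3 <- R3 - (-3)*R2:  [   0    0    3  -15 ]
Row echelon form:
[ 6  -4  2  |  -12 ]
[ 0   3  0  |   15 ]
[ 0   0  3  |  -15 ]
Back-substitution:
x_3 = (-15) / 3 = -5
x_2 = (15) / 3 = 5
x_1 = (-12 - (-4)*(5) - (2)*(-5)) / 6 = 3

(3, 5, -5)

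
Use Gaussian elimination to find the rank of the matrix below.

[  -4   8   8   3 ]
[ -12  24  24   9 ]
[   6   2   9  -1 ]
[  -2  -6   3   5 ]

Row reduction:
R2 <- R2 - (3)*R1:  [ 0  0  0  0 ]
R3 <- R3 - (-3/2)*R1:  [   0   14   21  7/2 ]
R4 <- R4 - (1/2)*R1:  [   0  -10   -1  7/2 ]
R2 <-> R3   (pivot in column 2 was zero)
[ -4    8   8    3 ]
[  0   14  21  7/2 ]
[  0    0   0    0 ]
[  0  -10  -1  7/2 ]
R4 <- R4 - (-5/7)*R2:  [  0   0  14   6 ]
R3 <-> R4   (pivot in column 3 was zero)
[ -4   8   8    3 ]
[  0  14  21  7/2 ]
[  0   0  14    6 ]
[  0   0   0    0 ]
Row echelon form:
[ -4   8   8    3 ]
[  0  14  21  7/2 ]
[  0   0  14    6 ]
[  0   0   0    0 ]
Nonzero rows / pivot columns: 3

rank(A) = 3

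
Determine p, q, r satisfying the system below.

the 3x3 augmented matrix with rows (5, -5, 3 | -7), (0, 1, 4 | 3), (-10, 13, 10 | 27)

(-3, -1, 1)

Forward elimination on [A|b]:
R3 <- R3 - (-2)*R1:  [  0   3  16  13 ]
R3 <- R3 - (3)*R2:  [ 0  0  4  4 ]
Row echelon form:
[ 5  -5  3  |  -7 ]
[ 0   1  4  |   3 ]
[ 0   0  4  |   4 ]
Back-substitution:
r = (4) / 4 = 1
q = (3 - (4)*(1)) / 1 = -1
p = (-7 - (-5)*(-1) - (3)*(1)) / 5 = -3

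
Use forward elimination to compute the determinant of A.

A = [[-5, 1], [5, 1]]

Forward elimination:
R2 <- R2 - (-1)*R1:  [ 0  2 ]
Upper-triangular form:
[ -5  1 ]
[  0  2 ]
det(A) = (-1)^0 * (-5) * (2) = -10  (0 row swaps -> sign +1)

det(A) = -10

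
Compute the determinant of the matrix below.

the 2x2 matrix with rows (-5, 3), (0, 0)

Forward elimination:
Upper-triangular form:
[ -5  3 ]
[  0  0 ]
det(A) = (-1)^0 * (-5) * (0) = 0  (0 row swaps -> sign +1)

det(A) = 0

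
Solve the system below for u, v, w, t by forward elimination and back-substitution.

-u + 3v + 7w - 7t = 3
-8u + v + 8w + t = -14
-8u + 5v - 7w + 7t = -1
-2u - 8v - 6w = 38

(-2, -2, -3, -4)

Forward elimination on [A|b]:
R2 <- R2 - (8)*R1:  [   0  -23  -48   57  -38 ]
R3 <- R3 - (8)*R1:  [   0  -19  -63   63  -25 ]
R4 <- R4 - (2)*R1:  [   0  -14  -20   14   32 ]
R3 <- R3 - (19/23)*R2:  [       0        0  -537/23   366/23   147/23 ]
R4 <- R4 - (14/23)*R2:  [       0        0   212/23  -476/23  1268/23 ]
R4 <- R4 - (-212/537)*R3:  [         0          0          0  -2580/179  10320/179 ]
Row echelon form:
[ -1    3        7         -7  |          3 ]
[  0  -23      -48         57  |        -38 ]
[  0    0  -537/23     366/23  |     147/23 ]
[  0    0        0  -2580/179  |  10320/179 ]
Back-substitution:
t = (10320/179) / (-2580/179) = -4
w = (147/23 - (366/23)*(-4)) / (-537/23) = -3
v = (-38 - (-48)*(-3) - (57)*(-4)) / -23 = -2
u = (3 - (3)*(-2) - (7)*(-3) - (-7)*(-4)) / -1 = -2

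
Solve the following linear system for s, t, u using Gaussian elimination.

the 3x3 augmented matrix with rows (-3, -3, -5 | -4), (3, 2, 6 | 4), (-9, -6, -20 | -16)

Forward elimination on [A|b]:
R2 <- R2 - (-1)*R1:  [  0  -1   1   0 ]
R3 <- R3 - (3)*R1:  [  0   3  -5  -4 ]
R3 <- R3 - (-3)*R2:  [  0   0  -2  -4 ]
Row echelon form:
[ -3  -3  -5  |  -4 ]
[  0  -1   1  |   0 ]
[  0   0  -2  |  -4 ]
Back-substitution:
u = (-4) / -2 = 2
t = (0 - (1)*(2)) / -1 = 2
s = (-4 - (-3)*(2) - (-5)*(2)) / -3 = -4

(-4, 2, 2)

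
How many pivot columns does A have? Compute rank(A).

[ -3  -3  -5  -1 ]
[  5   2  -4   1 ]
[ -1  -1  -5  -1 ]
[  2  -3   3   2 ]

Row reduction:
R2 <- R2 - (-5/3)*R1:  [     0     -3  -37/3   -2/3 ]
R3 <- R3 - (1/3)*R1:  [     0      0  -10/3   -2/3 ]
R4 <- R4 - (-2/3)*R1:  [    0    -5  -1/3   4/3 ]
R4 <- R4 - (5/3)*R2:  [     0      0  182/9   22/9 ]
R4 <- R4 - (-91/15)*R3:  [    0     0     0  -8/5 ]
Row echelon form:
[ -3  -3     -5    -1 ]
[  0  -3  -37/3  -2/3 ]
[  0   0  -10/3  -2/3 ]
[  0   0      0  -8/5 ]
Nonzero rows / pivot columns: 4

rank(A) = 4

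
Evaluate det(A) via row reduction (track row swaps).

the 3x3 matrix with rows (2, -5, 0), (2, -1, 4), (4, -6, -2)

det(A) = -48

Forward elimination:
R2 <- R2 - (1)*R1:  [ 0  4  4 ]
R3 <- R3 - (2)*R1:  [  0   4  -2 ]
R3 <- R3 - (1)*R2:  [  0   0  -6 ]
Upper-triangular form:
[ 2  -5   0 ]
[ 0   4   4 ]
[ 0   0  -6 ]
det(A) = (-1)^0 * (2) * (4) * (-6) = -48  (0 row swaps -> sign +1)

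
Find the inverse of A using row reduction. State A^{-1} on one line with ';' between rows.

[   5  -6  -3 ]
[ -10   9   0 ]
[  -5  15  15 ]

Gauss-Jordan on [A | I]:
R1 <- (1/5)*R1:  [    1  -6/5  -3/5  |   1/5     0     0 ]
R2 <- R2 - (-10)*R1:  [  0  -3  -6  |   2   1   0 ]
R3 <- R3 - (-5)*R1:  [  0   9  12  |   1   0   1 ]
R2 <- (1/-3)*R2:  [    0     1     2  |  -2/3  -1/3     0 ]
R1 <- R1 - (-6/5)*R2:  [    1     0   9/5  |  -3/5  -2/5     0 ]
R3 <- R3 - (9)*R2:  [  0   0  -6  |   7   3   1 ]
R3 <- (1/-6)*R3:  [    0     0     1  |  -7/6  -1/2  -1/6 ]
R1 <- R1 - (9/5)*R3:  [    1     0     0  |   3/2   1/2  3/10 ]
R2 <- R2 - (2)*R3:  [   0    1    0  |  5/3  2/3  1/3 ]
Right block of [I | A^{-1}] is the inverse:
[  3/2   1/2  3/10 ]
[  5/3   2/3   1/3 ]
[ -7/6  -1/2  -1/6 ]

inverse = [3/2 1/2 3/10; 5/3 2/3 1/3; -7/6 -1/2 -1/6]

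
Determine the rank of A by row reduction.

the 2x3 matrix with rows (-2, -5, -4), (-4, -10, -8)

rank(A) = 1

Row reduction:
R2 <- R2 - (2)*R1:  [ 0  0  0 ]
Row echelon form:
[ -2  -5  -4 ]
[  0   0   0 ]
Nonzero rows / pivot columns: 1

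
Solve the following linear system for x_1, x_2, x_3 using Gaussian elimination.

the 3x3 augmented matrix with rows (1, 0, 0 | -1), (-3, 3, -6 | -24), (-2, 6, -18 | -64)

(-1, -5, 2)

Forward elimination on [A|b]:
R2 <- R2 - (-3)*R1:  [   0    3   -6  -27 ]
R3 <- R3 - (-2)*R1:  [   0    6  -18  -66 ]
R3 <- R3 - (2)*R2:  [   0    0   -6  -12 ]
Row echelon form:
[ 1  0   0  |   -1 ]
[ 0  3  -6  |  -27 ]
[ 0  0  -6  |  -12 ]
Back-substitution:
x_3 = (-12) / -6 = 2
x_2 = (-27 - (-6)*(2)) / 3 = -5
x_1 = (-1) / 1 = -1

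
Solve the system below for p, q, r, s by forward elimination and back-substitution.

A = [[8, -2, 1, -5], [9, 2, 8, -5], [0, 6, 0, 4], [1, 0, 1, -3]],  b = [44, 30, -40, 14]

Forward elimination on [A|b]:
R2 <- R2 - (9/8)*R1:  [     0   17/4   55/8    5/8  -39/2 ]
R4 <- R4 - (1/8)*R1:  [     0    1/4    7/8  -19/8   17/2 ]
R3 <- R3 - (24/17)*R2:  [       0        0  -165/17    53/17  -212/17 ]
R4 <- R4 - (1/17)*R2:  [      0       0    8/17  -41/17  164/17 ]
R4 <- R4 - (-8/165)*R3:  [        0         0         0  -373/165  1492/165 ]
Row echelon form:
[ 8    -2        1        -5  |        44 ]
[ 0  17/4     55/8       5/8  |     -39/2 ]
[ 0     0  -165/17     53/17  |   -212/17 ]
[ 0     0        0  -373/165  |  1492/165 ]
Back-substitution:
s = (1492/165) / (-373/165) = -4
r = (-212/17 - (53/17)*(-4)) / (-165/17) = 0
q = (-39/2 - (55/8)*(0) - (5/8)*(-4)) / (17/4) = -4
p = (44 - (-2)*(-4) - (1)*(0) - (-5)*(-4)) / 8 = 2

(2, -4, 0, -4)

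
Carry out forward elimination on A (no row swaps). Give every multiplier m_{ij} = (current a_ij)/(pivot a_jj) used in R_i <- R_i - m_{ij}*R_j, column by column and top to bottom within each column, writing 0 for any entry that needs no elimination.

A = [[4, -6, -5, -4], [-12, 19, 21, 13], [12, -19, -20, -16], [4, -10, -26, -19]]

Forward elimination:
R2 <- R2 - (-3)*R1:  [ 0  1  6  1 ]
R3 <- R3 - (3)*R1:  [  0  -1  -5  -4 ]
R4 <- R4 - (1)*R1:  [   0   -4  -21  -15 ]
R3 <- R3 - (-1)*R2:  [  0   0   1  -3 ]
R4 <- R4 - (-4)*R2:  [   0    0    3  -11 ]
R4 <- R4 - (3)*R3:  [  0   0   0  -2 ]
Multipliers (in order of application): m_{21} = -3, m_{31} = 3, m_{41} = 1, m_{32} = -1, m_{42} = -4, m_{43} = 3

multipliers: -3, 3, 1, -1, -4, 3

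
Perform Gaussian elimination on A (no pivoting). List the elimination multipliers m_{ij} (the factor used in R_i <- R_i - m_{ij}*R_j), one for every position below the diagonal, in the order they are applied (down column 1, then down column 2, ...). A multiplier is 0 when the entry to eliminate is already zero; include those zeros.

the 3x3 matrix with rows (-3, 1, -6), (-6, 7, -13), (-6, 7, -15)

multipliers: 2, 2, 1

Forward elimination:
R2 <- R2 - (2)*R1:  [  0   5  -1 ]
R3 <- R3 - (2)*R1:  [  0   5  -3 ]
R3 <- R3 - (1)*R2:  [  0   0  -2 ]
Multipliers (in order of application): m_{21} = 2, m_{31} = 2, m_{32} = 1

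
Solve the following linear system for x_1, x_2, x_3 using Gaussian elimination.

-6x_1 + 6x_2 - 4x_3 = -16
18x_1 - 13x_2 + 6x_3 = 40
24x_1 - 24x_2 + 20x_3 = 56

Forward elimination on [A|b]:
R2 <- R2 - (-3)*R1:  [  0   5  -6  -8 ]
R3 <- R3 - (-4)*R1:  [  0   0   4  -8 ]
Row echelon form:
[ -6  6  -4  |  -16 ]
[  0  5  -6  |   -8 ]
[  0  0   4  |   -8 ]
Back-substitution:
x_3 = (-8) / 4 = -2
x_2 = (-8 - (-6)*(-2)) / 5 = -4
x_1 = (-16 - (6)*(-4) - (-4)*(-2)) / -6 = 0

(0, -4, -2)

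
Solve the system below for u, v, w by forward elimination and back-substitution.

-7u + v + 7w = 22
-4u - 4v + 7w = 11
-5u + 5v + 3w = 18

Forward elimination on [A|b]:
R2 <- R2 - (4/7)*R1:  [     0  -32/7      3  -11/7 ]
R3 <- R3 - (5/7)*R1:  [    0  30/7    -2  16/7 ]
R3 <- R3 - (-15/16)*R2:  [     0      0  13/16  13/16 ]
Row echelon form:
[ -7      1      7  |     22 ]
[  0  -32/7      3  |  -11/7 ]
[  0      0  13/16  |  13/16 ]
Back-substitution:
w = (13/16) / (13/16) = 1
v = (-11/7 - (3)*(1)) / (-32/7) = 1
u = (22 - (1)*(1) - (7)*(1)) / -7 = -2

(-2, 1, 1)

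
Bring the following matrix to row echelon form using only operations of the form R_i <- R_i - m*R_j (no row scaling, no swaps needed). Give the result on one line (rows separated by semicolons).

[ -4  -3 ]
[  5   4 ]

Forward elimination:
R2 <- R2 - (-5/4)*R1:  [   0  1/4 ]
Row echelon form:
[ -4   -3 ]
[  0  1/4 ]

REF = [-4 -3; 0 1/4]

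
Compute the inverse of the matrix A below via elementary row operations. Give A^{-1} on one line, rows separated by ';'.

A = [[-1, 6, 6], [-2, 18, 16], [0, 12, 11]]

inverse = [-1/3 -1/3 2/3; -11/9 11/18 -2/9; 4/3 -2/3 1/3]

Gauss-Jordan on [A | I]:
R1 <- (1/-1)*R1:  [  1  -6  -6  |  -1   0   0 ]
R2 <- R2 - (-2)*R1:  [  0   6   4  |  -2   1   0 ]
R2 <- (1/6)*R2:  [    0     1   2/3  |  -1/3   1/6     0 ]
R1 <- R1 - (-6)*R2:  [  1   0  -2  |  -3   1   0 ]
R3 <- R3 - (12)*R2:  [  0   0   3  |   4  -2   1 ]
R3 <- (1/3)*R3:  [    0     0     1  |   4/3  -2/3   1/3 ]
R1 <- R1 - (-2)*R3:  [    1     0     0  |  -1/3  -1/3   2/3 ]
R2 <- R2 - (2/3)*R3:  [     0      1      0  |  -11/9  11/18   -2/9 ]
Right block of [I | A^{-1}] is the inverse:
[  -1/3   -1/3   2/3 ]
[ -11/9  11/18  -2/9 ]
[   4/3   -2/3   1/3 ]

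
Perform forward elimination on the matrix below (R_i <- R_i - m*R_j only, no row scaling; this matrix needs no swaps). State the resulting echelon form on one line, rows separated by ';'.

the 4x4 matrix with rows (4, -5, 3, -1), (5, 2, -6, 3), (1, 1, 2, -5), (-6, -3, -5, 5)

Forward elimination:
R2 <- R2 - (5/4)*R1:  [     0   33/4  -39/4   17/4 ]
R3 <- R3 - (1/4)*R1:  [     0    9/4    5/4  -19/4 ]
R4 <- R4 - (-3/2)*R1:  [     0  -21/2   -1/2    7/2 ]
R3 <- R3 - (3/11)*R2:  [      0       0   43/11  -65/11 ]
R4 <- R4 - (-14/11)*R2:  [       0        0  -142/11    98/11 ]
R4 <- R4 - (-142/43)*R3:  [       0        0        0  -456/43 ]
Row echelon form:
[ 4    -5      3       -1 ]
[ 0  33/4  -39/4     17/4 ]
[ 0     0  43/11   -65/11 ]
[ 0     0      0  -456/43 ]

REF = [4 -5 3 -1; 0 33/4 -39/4 17/4; 0 0 43/11 -65/11; 0 0 0 -456/43]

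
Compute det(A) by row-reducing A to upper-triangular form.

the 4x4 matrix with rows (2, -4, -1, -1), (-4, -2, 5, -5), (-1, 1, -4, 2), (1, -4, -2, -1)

Forward elimination:
R2 <- R2 - (-2)*R1:  [   0  -10    3   -7 ]
R3 <- R3 - (-1/2)*R1:  [    0    -1  -9/2   3/2 ]
R4 <- R4 - (1/2)*R1:  [    0    -2  -3/2  -1/2 ]
R3 <- R3 - (1/10)*R2:  [     0      0  -24/5   11/5 ]
R4 <- R4 - (1/5)*R2:  [      0       0  -21/10    9/10 ]
R4 <- R4 - (7/16)*R3:  [     0      0      0  -1/16 ]
Upper-triangular form:
[ 2   -4     -1     -1 ]
[ 0  -10      3     -7 ]
[ 0    0  -24/5   11/5 ]
[ 0    0      0  -1/16 ]
det(A) = (-1)^0 * (2) * (-10) * (-24/5) * (-1/16) = -6  (0 row swaps -> sign +1)

det(A) = -6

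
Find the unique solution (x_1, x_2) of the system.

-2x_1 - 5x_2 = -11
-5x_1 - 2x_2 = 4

Forward elimination on [A|b]:
R2 <- R2 - (5/2)*R1:  [    0  21/2  63/2 ]
Row echelon form:
[ -2    -5  |   -11 ]
[  0  21/2  |  63/2 ]
Back-substitution:
x_2 = (63/2) / (21/2) = 3
x_1 = (-11 - (-5)*(3)) / -2 = -2

(-2, 3)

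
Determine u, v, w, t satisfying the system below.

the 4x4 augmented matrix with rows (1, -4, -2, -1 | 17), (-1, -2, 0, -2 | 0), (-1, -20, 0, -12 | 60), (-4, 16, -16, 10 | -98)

Forward elimination on [A|b]:
R2 <- R2 - (-1)*R1:  [  0  -6  -2  -3  17 ]
R3 <- R3 - (-1)*R1:  [   0  -24   -2  -13   77 ]
R4 <- R4 - (-4)*R1:  [   0    0  -24    6  -30 ]
R3 <- R3 - (4)*R2:  [  0   0   6  -1   9 ]
R4 <- R4 - (-4)*R3:  [ 0  0  0  2  6 ]
Row echelon form:
[ 1  -4  -2  -1  |  17 ]
[ 0  -6  -2  -3  |  17 ]
[ 0   0   6  -1  |   9 ]
[ 0   0   0   2  |   6 ]
Back-substitution:
t = (6) / 2 = 3
w = (9 - (-1)*(3)) / 6 = 2
v = (17 - (-2)*(2) - (-3)*(3)) / -6 = -5
u = (17 - (-4)*(-5) - (-2)*(2) - (-1)*(3)) / 1 = 4

(4, -5, 2, 3)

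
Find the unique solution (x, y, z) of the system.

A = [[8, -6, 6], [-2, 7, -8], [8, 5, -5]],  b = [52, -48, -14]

Forward elimination on [A|b]:
R2 <- R2 - (-1/4)*R1:  [     0   11/2  -13/2    -35 ]
R3 <- R3 - (1)*R1:  [   0   11  -11  -66 ]
R3 <- R3 - (2)*R2:  [ 0  0  2  4 ]
Row echelon form:
[ 8    -6      6  |   52 ]
[ 0  11/2  -13/2  |  -35 ]
[ 0     0      2  |    4 ]
Back-substitution:
z = (4) / 2 = 2
y = (-35 - (-13/2)*(2)) / (11/2) = -4
x = (52 - (-6)*(-4) - (6)*(2)) / 8 = 2

(2, -4, 2)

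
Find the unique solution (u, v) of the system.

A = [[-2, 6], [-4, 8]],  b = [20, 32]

Forward elimination on [A|b]:
R2 <- R2 - (2)*R1:  [  0  -4  -8 ]
Row echelon form:
[ -2   6  |  20 ]
[  0  -4  |  -8 ]
Back-substitution:
v = (-8) / -4 = 2
u = (20 - (6)*(2)) / -2 = -4

(-4, 2)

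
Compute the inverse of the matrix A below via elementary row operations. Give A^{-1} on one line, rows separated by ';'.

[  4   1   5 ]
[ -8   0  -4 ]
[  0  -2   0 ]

Gauss-Jordan on [A | I]:
R1 <- (1/4)*R1:  [   1  1/4  5/4  |  1/4    0    0 ]
R2 <- R2 - (-8)*R1:  [ 0  2  6  |  2  1  0 ]
R2 <- (1/2)*R2:  [   0    1    3  |    1  1/2    0 ]
R1 <- R1 - (1/4)*R2:  [    1     0   1/2  |     0  -1/8     0 ]
R3 <- R3 - (-2)*R2:  [ 0  0  6  |  2  1  1 ]
R3 <- (1/6)*R3:  [   0    0    1  |  1/3  1/6  1/6 ]
R1 <- R1 - (1/2)*R3:  [     1      0      0  |   -1/6  -5/24  -1/12 ]
R2 <- R2 - (3)*R3:  [    0     1     0  |     0     0  -1/2 ]
Right block of [I | A^{-1}] is the inverse:
[ -1/6  -5/24  -1/12 ]
[    0      0   -1/2 ]
[  1/3    1/6    1/6 ]

inverse = [-1/6 -5/24 -1/12; 0 0 -1/2; 1/3 1/6 1/6]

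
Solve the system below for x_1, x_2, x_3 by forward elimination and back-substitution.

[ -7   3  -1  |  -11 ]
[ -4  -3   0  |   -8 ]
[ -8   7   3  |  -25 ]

(2, 0, -3)

Forward elimination on [A|b]:
R2 <- R2 - (4/7)*R1:  [     0  -33/7    4/7  -12/7 ]
R3 <- R3 - (8/7)*R1:  [     0   25/7   29/7  -87/7 ]
R3 <- R3 - (-25/33)*R2:  [       0        0   151/33  -151/11 ]
Row echelon form:
[ -7      3      -1  |      -11 ]
[  0  -33/7     4/7  |    -12/7 ]
[  0      0  151/33  |  -151/11 ]
Back-substitution:
x_3 = (-151/11) / (151/33) = -3
x_2 = (-12/7 - (4/7)*(-3)) / (-33/7) = 0
x_1 = (-11 - (3)*(0) - (-1)*(-3)) / -7 = 2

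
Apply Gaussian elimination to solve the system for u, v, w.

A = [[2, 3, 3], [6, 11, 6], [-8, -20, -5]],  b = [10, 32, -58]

Forward elimination on [A|b]:
R2 <- R2 - (3)*R1:  [  0   2  -3   2 ]
R3 <- R3 - (-4)*R1:  [   0   -8    7  -18 ]
R3 <- R3 - (-4)*R2:  [   0    0   -5  -10 ]
Row echelon form:
[ 2  3   3  |   10 ]
[ 0  2  -3  |    2 ]
[ 0  0  -5  |  -10 ]
Back-substitution:
w = (-10) / -5 = 2
v = (2 - (-3)*(2)) / 2 = 4
u = (10 - (3)*(4) - (3)*(2)) / 2 = -4

(-4, 4, 2)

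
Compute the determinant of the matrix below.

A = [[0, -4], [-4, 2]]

det(A) = -16

Forward elimination:
R1 <-> R2   (pivot in column 1 was zero)
[ -4   2 ]
[  0  -4 ]
Upper-triangular form:
[ -4   2 ]
[  0  -4 ]
det(A) = (-1)^1 * (-4) * (-4) = -16  (1 row swap -> sign -1)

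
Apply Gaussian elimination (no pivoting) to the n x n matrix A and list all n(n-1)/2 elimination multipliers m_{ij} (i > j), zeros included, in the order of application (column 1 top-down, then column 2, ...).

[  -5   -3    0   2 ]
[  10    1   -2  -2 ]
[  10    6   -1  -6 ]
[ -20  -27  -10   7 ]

Forward elimination:
R2 <- R2 - (-2)*R1:  [  0  -5  -2   2 ]
R3 <- R3 - (-2)*R1:  [  0   0  -1  -2 ]
R4 <- R4 - (4)*R1:  [   0  -15  -10   -1 ]
R3: entry in column 2 is already 0 -> m_{32} = 0 (no row operation needed)
R4 <- R4 - (3)*R2:  [  0   0  -4  -7 ]
R4 <- R4 - (4)*R3:  [ 0  0  0  1 ]
Multipliers (in order of application): m_{21} = -2, m_{31} = -2, m_{41} = 4, m_{32} = 0, m_{42} = 3, m_{43} = 4

multipliers: -2, -2, 4, 0, 3, 4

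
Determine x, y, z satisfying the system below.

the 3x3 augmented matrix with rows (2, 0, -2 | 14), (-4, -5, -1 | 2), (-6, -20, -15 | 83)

Forward elimination on [A|b]:
R2 <- R2 - (-2)*R1:  [  0  -5  -5  30 ]
R3 <- R3 - (-3)*R1:  [   0  -20  -21  125 ]
R3 <- R3 - (4)*R2:  [  0   0  -1   5 ]
Row echelon form:
[ 2   0  -2  |  14 ]
[ 0  -5  -5  |  30 ]
[ 0   0  -1  |   5 ]
Back-substitution:
z = (5) / -1 = -5
y = (30 - (-5)*(-5)) / -5 = -1
x = (14 - (-2)*(-5)) / 2 = 2

(2, -1, -5)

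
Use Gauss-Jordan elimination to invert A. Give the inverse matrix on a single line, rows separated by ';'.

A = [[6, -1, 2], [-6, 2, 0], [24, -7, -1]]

inverse = [1/9 5/6 2/9; 1/3 3 2/3; 1/3 -1 -1/3]

Gauss-Jordan on [A | I]:
R1 <- (1/6)*R1:  [    1  -1/6   1/3  |   1/6     0     0 ]
R2 <- R2 - (-6)*R1:  [ 0  1  2  |  1  1  0 ]
R3 <- R3 - (24)*R1:  [  0  -3  -9  |  -4   0   1 ]
R1 <- R1 - (-1/6)*R2:  [   1    0  2/3  |  1/3  1/6    0 ]
R3 <- R3 - (-3)*R2:  [  0   0  -3  |  -1   3   1 ]
R3 <- (1/-3)*R3:  [    0     0     1  |   1/3    -1  -1/3 ]
R1 <- R1 - (2/3)*R3:  [   1    0    0  |  1/9  5/6  2/9 ]
R2 <- R2 - (2)*R3:  [   0    1    0  |  1/3    3  2/3 ]
Right block of [I | A^{-1}] is the inverse:
[ 1/9  5/6   2/9 ]
[ 1/3    3   2/3 ]
[ 1/3   -1  -1/3 ]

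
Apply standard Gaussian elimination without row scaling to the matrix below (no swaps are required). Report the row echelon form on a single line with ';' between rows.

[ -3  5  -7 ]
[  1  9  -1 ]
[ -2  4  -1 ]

REF = [-3 5 -7; 0 32/3 -10/3; 0 0 31/8]

Forward elimination:
R2 <- R2 - (-1/3)*R1:  [     0   32/3  -10/3 ]
R3 <- R3 - (2/3)*R1:  [    0   2/3  11/3 ]
R3 <- R3 - (1/16)*R2:  [    0     0  31/8 ]
Row echelon form:
[ -3     5     -7 ]
[  0  32/3  -10/3 ]
[  0     0   31/8 ]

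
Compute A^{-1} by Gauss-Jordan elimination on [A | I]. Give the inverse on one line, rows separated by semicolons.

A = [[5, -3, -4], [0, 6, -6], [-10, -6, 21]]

Gauss-Jordan on [A | I]:
R1 <- (1/5)*R1:  [    1  -3/5  -4/5  |   1/5     0     0 ]
R3 <- R3 - (-10)*R1:  [   0  -12   13  |    2    0    1 ]
R2 <- (1/6)*R2:  [   0    1   -1  |    0  1/6    0 ]
R1 <- R1 - (-3/5)*R2:  [    1     0  -7/5  |   1/5  1/10     0 ]
R3 <- R3 - (-12)*R2:  [ 0  0  1  |  2  2  1 ]
R1 <- R1 - (-7/5)*R3:  [     1      0      0  |      3  29/10    7/5 ]
R2 <- R2 - (-1)*R3:  [    0     1     0  |     2  13/6     1 ]
Right block of [I | A^{-1}] is the inverse:
[ 3  29/10  7/5 ]
[ 2   13/6    1 ]
[ 2      2    1 ]

inverse = [3 29/10 7/5; 2 13/6 1; 2 2 1]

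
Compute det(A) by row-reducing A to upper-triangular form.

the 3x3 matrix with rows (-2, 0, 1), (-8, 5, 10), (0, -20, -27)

det(A) = 30

Forward elimination:
R2 <- R2 - (4)*R1:  [ 0  5  6 ]
R3 <- R3 - (-4)*R2:  [  0   0  -3 ]
Upper-triangular form:
[ -2  0   1 ]
[  0  5   6 ]
[  0  0  -3 ]
det(A) = (-1)^0 * (-2) * (5) * (-3) = 30  (0 row swaps -> sign +1)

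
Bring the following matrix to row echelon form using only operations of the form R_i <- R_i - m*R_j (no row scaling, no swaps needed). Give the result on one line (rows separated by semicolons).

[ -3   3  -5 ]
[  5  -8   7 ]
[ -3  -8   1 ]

Forward elimination:
R2 <- R2 - (-5/3)*R1:  [    0    -3  -4/3 ]
R3 <- R3 - (1)*R1:  [   0  -11    6 ]
R3 <- R3 - (11/3)*R2:  [    0     0  98/9 ]
Row echelon form:
[ -3   3    -5 ]
[  0  -3  -4/3 ]
[  0   0  98/9 ]

REF = [-3 3 -5; 0 -3 -4/3; 0 0 98/9]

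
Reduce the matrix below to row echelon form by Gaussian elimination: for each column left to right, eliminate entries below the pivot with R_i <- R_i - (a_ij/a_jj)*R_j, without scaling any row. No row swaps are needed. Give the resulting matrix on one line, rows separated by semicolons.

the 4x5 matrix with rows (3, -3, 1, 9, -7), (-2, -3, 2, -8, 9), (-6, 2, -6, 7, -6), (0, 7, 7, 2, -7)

Forward elimination:
R2 <- R2 - (-2/3)*R1:  [    0    -5   8/3    -2  13/3 ]
R3 <- R3 - (-2)*R1:  [   0   -4   -4   25  -20 ]
R3 <- R3 - (4/5)*R2:  [       0        0   -92/15    133/5  -352/15 ]
R4 <- R4 - (-7/5)*R2:  [      0       0  161/15    -4/5  -14/15 ]
R4 <- R4 - (-7/4)*R3:  [     0      0      0  183/4    -42 ]
Row echelon form:
[ 3  -3       1      9       -7 ]
[ 0  -5     8/3     -2     13/3 ]
[ 0   0  -92/15  133/5  -352/15 ]
[ 0   0       0  183/4      -42 ]

REF = [3 -3 1 9 -7; 0 -5 8/3 -2 13/3; 0 0 -92/15 133/5 -352/15; 0 0 0 183/4 -42]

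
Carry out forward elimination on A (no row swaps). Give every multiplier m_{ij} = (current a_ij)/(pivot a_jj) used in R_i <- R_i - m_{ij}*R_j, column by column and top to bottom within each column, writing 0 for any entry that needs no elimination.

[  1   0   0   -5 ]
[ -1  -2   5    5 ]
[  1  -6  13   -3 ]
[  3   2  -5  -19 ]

multipliers: -1, 1, 3, 3, -1, 0

Forward elimination:
R2 <- R2 - (-1)*R1:  [  0  -2   5   0 ]
R3 <- R3 - (1)*R1:  [  0  -6  13   2 ]
R4 <- R4 - (3)*R1:  [  0   2  -5  -4 ]
R3 <- R3 - (3)*R2:  [  0   0  -2   2 ]
R4 <- R4 - (-1)*R2:  [  0   0   0  -4 ]
R4: entry in column 3 is already 0 -> m_{43} = 0 (no row operation needed)
Multipliers (in order of application): m_{21} = -1, m_{31} = 1, m_{41} = 3, m_{32} = 3, m_{42} = -1, m_{43} = 0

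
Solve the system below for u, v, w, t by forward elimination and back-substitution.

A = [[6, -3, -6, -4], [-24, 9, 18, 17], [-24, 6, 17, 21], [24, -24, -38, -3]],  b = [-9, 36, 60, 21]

Forward elimination on [A|b]:
R2 <- R2 - (-4)*R1:  [  0  -3  -6   1   0 ]
R3 <- R3 - (-4)*R1:  [  0  -6  -7   5  24 ]
R4 <- R4 - (4)*R1:  [   0  -12  -14   13   57 ]
R3 <- R3 - (2)*R2:  [  0   0   5   3  24 ]
R4 <- R4 - (4)*R2:  [  0   0  10   9  57 ]
R4 <- R4 - (2)*R3:  [ 0  0  0  3  9 ]
Row echelon form:
[ 6  -3  -6  -4  |  -9 ]
[ 0  -3  -6   1  |   0 ]
[ 0   0   5   3  |  24 ]
[ 0   0   0   3  |   9 ]
Back-substitution:
t = (9) / 3 = 3
w = (24 - (3)*(3)) / 5 = 3
v = (0 - (-6)*(3) - (1)*(3)) / -3 = -5
u = (-9 - (-3)*(-5) - (-6)*(3) - (-4)*(3)) / 6 = 1

(1, -5, 3, 3)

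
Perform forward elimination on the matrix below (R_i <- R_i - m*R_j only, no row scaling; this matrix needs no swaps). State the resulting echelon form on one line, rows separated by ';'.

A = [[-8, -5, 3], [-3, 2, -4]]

Forward elimination:
R2 <- R2 - (3/8)*R1:  [     0   31/8  -41/8 ]
Row echelon form:
[ -8    -5      3 ]
[  0  31/8  -41/8 ]

REF = [-8 -5 3; 0 31/8 -41/8]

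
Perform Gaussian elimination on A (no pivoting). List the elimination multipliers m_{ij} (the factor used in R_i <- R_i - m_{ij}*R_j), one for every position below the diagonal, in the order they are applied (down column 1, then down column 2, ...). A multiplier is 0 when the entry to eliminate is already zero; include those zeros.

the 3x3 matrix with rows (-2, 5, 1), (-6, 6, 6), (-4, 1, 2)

Forward elimination:
R2 <- R2 - (3)*R1:  [  0  -9   3 ]
R3 <- R3 - (2)*R1:  [  0  -9   0 ]
R3 <- R3 - (1)*R2:  [  0   0  -3 ]
Multipliers (in order of application): m_{21} = 3, m_{31} = 2, m_{32} = 1

multipliers: 3, 2, 1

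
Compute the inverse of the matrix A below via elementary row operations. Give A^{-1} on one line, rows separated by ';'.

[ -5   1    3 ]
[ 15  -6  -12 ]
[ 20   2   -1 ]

inverse = [2/5 7/75 2/25; -3 -11/15 -1/5; 2 2/5 1/5]

Gauss-Jordan on [A | I]:
R1 <- (1/-5)*R1:  [    1  -1/5  -3/5  |  -1/5     0     0 ]
R2 <- R2 - (15)*R1:  [  0  -3  -3  |   3   1   0 ]
R3 <- R3 - (20)*R1:  [  0   6  11  |   4   0   1 ]
R2 <- (1/-3)*R2:  [    0     1     1  |    -1  -1/3     0 ]
R1 <- R1 - (-1/5)*R2:  [     1      0   -2/5  |   -2/5  -1/15      0 ]
R3 <- R3 - (6)*R2:  [  0   0   5  |  10   2   1 ]
R3 <- (1/5)*R3:  [   0    0    1  |    2  2/5  1/5 ]
R1 <- R1 - (-2/5)*R3:  [    1     0     0  |   2/5  7/75  2/25 ]
R2 <- R2 - (1)*R3:  [      0       1       0  |      -3  -11/15    -1/5 ]
Right block of [I | A^{-1}] is the inverse:
[ 2/5    7/75  2/25 ]
[  -3  -11/15  -1/5 ]
[   2     2/5   1/5 ]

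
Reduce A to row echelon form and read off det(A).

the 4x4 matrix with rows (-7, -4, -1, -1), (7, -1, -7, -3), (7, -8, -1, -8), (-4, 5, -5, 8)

det(A) = 1989

Forward elimination:
R2 <- R2 - (-1)*R1:  [  0  -5  -8  -4 ]
R3 <- R3 - (-1)*R1:  [   0  -12   -2   -9 ]
R4 <- R4 - (4/7)*R1:  [     0   51/7  -31/7   60/7 ]
R3 <- R3 - (12/5)*R2:  [    0     0  86/5   3/5 ]
R4 <- R4 - (-51/35)*R2:  [       0        0  -563/35    96/35 ]
R4 <- R4 - (-563/602)*R3:  [        0         0         0  1989/602 ]
Upper-triangular form:
[ -7  -4    -1        -1 ]
[  0  -5    -8        -4 ]
[  0   0  86/5       3/5 ]
[  0   0     0  1989/602 ]
det(A) = (-1)^0 * (-7) * (-5) * (86/5) * (1989/602) = 1989  (0 row swaps -> sign +1)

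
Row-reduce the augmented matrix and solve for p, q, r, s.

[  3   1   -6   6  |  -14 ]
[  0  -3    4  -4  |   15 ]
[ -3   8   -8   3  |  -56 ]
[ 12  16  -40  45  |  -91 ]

Forward elimination on [A|b]:
R3 <- R3 - (-1)*R1:  [   0    9  -14    9  -70 ]
R4 <- R4 - (4)*R1:  [   0   12  -16   21  -35 ]
R3 <- R3 - (-3)*R2:  [   0    0   -2   -3  -25 ]
R4 <- R4 - (-4)*R2:  [  0   0   0   5  25 ]
Row echelon form:
[ 3   1  -6   6  |  -14 ]
[ 0  -3   4  -4  |   15 ]
[ 0   0  -2  -3  |  -25 ]
[ 0   0   0   5  |   25 ]
Back-substitution:
s = (25) / 5 = 5
r = (-25 - (-3)*(5)) / -2 = 5
q = (15 - (4)*(5) - (-4)*(5)) / -3 = -5
p = (-14 - (1)*(-5) - (-6)*(5) - (6)*(5)) / 3 = -3

(-3, -5, 5, 5)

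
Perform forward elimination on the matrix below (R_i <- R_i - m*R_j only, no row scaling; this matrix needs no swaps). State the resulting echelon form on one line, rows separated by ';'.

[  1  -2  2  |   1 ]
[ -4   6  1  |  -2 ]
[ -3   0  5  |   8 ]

REF = [1 -2 2 1; 0 -2 9 2; 0 0 -16 5]

Forward elimination:
R2 <- R2 - (-4)*R1:  [  0  -2   9   2 ]
R3 <- R3 - (-3)*R1:  [  0  -6  11  11 ]
R3 <- R3 - (3)*R2:  [   0    0  -16    5 ]
Row echelon form:
[ 1  -2    2  |  1 ]
[ 0  -2    9  |  2 ]
[ 0   0  -16  |  5 ]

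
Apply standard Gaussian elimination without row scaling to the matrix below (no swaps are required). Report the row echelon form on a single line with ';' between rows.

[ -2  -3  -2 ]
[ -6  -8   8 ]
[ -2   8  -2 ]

REF = [-2 -3 -2; 0 1 14; 0 0 -154]

Forward elimination:
R2 <- R2 - (3)*R1:  [  0   1  14 ]
R3 <- R3 - (1)*R1:  [  0  11   0 ]
R3 <- R3 - (11)*R2:  [    0     0  -154 ]
Row echelon form:
[ -2  -3    -2 ]
[  0   1    14 ]
[  0   0  -154 ]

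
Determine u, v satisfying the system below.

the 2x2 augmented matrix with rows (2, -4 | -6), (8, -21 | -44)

Forward elimination on [A|b]:
R2 <- R2 - (4)*R1:  [   0   -5  -20 ]
Row echelon form:
[ 2  -4  |   -6 ]
[ 0  -5  |  -20 ]
Back-substitution:
v = (-20) / -5 = 4
u = (-6 - (-4)*(4)) / 2 = 5

(5, 4)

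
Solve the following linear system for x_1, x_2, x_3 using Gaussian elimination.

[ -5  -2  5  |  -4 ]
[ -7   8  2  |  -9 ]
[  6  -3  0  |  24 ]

(5, 2, 5)

Forward elimination on [A|b]:
R2 <- R2 - (7/5)*R1:  [     0   54/5     -5  -17/5 ]
R3 <- R3 - (-6/5)*R1:  [     0  -27/5      6   96/5 ]
R3 <- R3 - (-1/2)*R2:  [    0     0   7/2  35/2 ]
Row echelon form:
[ -5    -2    5  |     -4 ]
[  0  54/5   -5  |  -17/5 ]
[  0     0  7/2  |   35/2 ]
Back-substitution:
x_3 = (35/2) / (7/2) = 5
x_2 = (-17/5 - (-5)*(5)) / (54/5) = 2
x_1 = (-4 - (-2)*(2) - (5)*(5)) / -5 = 5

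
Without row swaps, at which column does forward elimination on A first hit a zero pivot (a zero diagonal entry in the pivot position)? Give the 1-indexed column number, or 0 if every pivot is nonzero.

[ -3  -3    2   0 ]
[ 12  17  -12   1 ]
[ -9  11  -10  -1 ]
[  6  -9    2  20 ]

first zero-pivot column = 3

Naive forward elimination:
R2 <- R2 - (-4)*R1:  [  0   5  -4   1 ]
R3 <- R3 - (3)*R1:  [   0   20  -16   -1 ]
R4 <- R4 - (-2)*R1:  [   0  -15    6   20 ]
R3 <- R3 - (4)*R2:  [  0   0   0  -5 ]
R4 <- R4 - (-3)*R2:  [  0   0  -6  23 ]
Matrix at this point:
[ -3  -3   2   0 ]
[  0   5  -4   1 ]
[  0   0   0  -5 ]
[  0   0  -6  23 ]
Pivot entry (3,3) is zero but row 4 has -6 in column 3 -> naive elimination stops; a row interchange (e.g. R3 <-> R4) would be required here.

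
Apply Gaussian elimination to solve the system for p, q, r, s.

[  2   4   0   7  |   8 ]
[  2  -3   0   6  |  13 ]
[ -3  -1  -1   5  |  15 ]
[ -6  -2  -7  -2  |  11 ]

Forward elimination on [A|b]:
R2 <- R2 - (1)*R1:  [  0  -7   0  -1   5 ]
R3 <- R3 - (-3/2)*R1:  [    0     5    -1  31/2    27 ]
R4 <- R4 - (-3)*R1:  [  0  10  -7  19  35 ]
R3 <- R3 - (-5/7)*R2:  [      0       0      -1  207/14   214/7 ]
R4 <- R4 - (-10/7)*R2:  [     0      0     -7  123/7  295/7 ]
R4 <- R4 - (7)*R3:  [        0         0         0  -1203/14   -1203/7 ]
Row echelon form:
[ 2   4   0         7  |        8 ]
[ 0  -7   0        -1  |        5 ]
[ 0   0  -1    207/14  |    214/7 ]
[ 0   0   0  -1203/14  |  -1203/7 ]
Back-substitution:
s = (-1203/7) / (-1203/14) = 2
r = (214/7 - (207/14)*(2)) / -1 = -1
q = (5 - (-1)*(2)) / -7 = -1
p = (8 - (4)*(-1) - (7)*(2)) / 2 = -1

(-1, -1, -1, 2)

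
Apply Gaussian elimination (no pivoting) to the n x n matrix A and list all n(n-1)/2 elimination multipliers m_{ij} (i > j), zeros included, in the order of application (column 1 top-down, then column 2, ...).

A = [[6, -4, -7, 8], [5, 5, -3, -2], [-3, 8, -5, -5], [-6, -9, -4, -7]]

Forward elimination:
R2 <- R2 - (5/6)*R1:  [     0   25/3   17/6  -26/3 ]
R3 <- R3 - (-1/2)*R1:  [     0      6  -17/2     -1 ]
R4 <- R4 - (-1)*R1:  [   0  -13  -11    1 ]
R3 <- R3 - (18/25)*R2:  [       0        0  -527/50   131/25 ]
R4 <- R4 - (-39/25)*R2:  [       0        0  -329/50  -313/25 ]
R4 <- R4 - (329/527)*R3:  [         0          0          0  -8322/527 ]
Multipliers (in order of application): m_{21} = 5/6, m_{31} = -1/2, m_{41} = -1, m_{32} = 18/25, m_{42} = -39/25, m_{43} = 329/527

multipliers: 5/6, -1/2, -1, 18/25, -39/25, 329/527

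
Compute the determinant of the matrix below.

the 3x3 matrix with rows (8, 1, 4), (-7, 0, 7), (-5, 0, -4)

Forward elimination:
R2 <- R2 - (-7/8)*R1:  [    0   7/8  21/2 ]
R3 <- R3 - (-5/8)*R1:  [    0   5/8  -3/2 ]
R3 <- R3 - (5/7)*R2:  [  0   0  -9 ]
Upper-triangular form:
[ 8    1     4 ]
[ 0  7/8  21/2 ]
[ 0    0    -9 ]
det(A) = (-1)^0 * (8) * (7/8) * (-9) = -63  (0 row swaps -> sign +1)

det(A) = -63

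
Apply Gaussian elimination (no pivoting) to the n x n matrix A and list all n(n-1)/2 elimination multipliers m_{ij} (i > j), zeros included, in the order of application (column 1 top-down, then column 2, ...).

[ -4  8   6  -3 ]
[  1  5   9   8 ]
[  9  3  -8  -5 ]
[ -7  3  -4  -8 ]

Forward elimination:
R2 <- R2 - (-1/4)*R1:  [    0     7  21/2  29/4 ]
R3 <- R3 - (-9/4)*R1:  [     0     21   11/2  -47/4 ]
R4 <- R4 - (7/4)*R1:  [     0    -11  -29/2  -11/4 ]
R3 <- R3 - (3)*R2:  [     0      0    -26  -67/2 ]
R4 <- R4 - (-11/7)*R2:  [      0       0       2  121/14 ]
R4 <- R4 - (-1/13)*R3:  [      0       0       0  552/91 ]
Multipliers (in order of application): m_{21} = -1/4, m_{31} = -9/4, m_{41} = 7/4, m_{32} = 3, m_{42} = -11/7, m_{43} = -1/13

multipliers: -1/4, -9/4, 7/4, 3, -11/7, -1/13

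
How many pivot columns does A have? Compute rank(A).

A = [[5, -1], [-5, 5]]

Row reduction:
R2 <- R2 - (-1)*R1:  [ 0  4 ]
Row echelon form:
[ 5  -1 ]
[ 0   4 ]
Nonzero rows / pivot columns: 2

rank(A) = 2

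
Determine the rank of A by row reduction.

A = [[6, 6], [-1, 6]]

Row reduction:
R2 <- R2 - (-1/6)*R1:  [ 0  7 ]
Row echelon form:
[ 6  6 ]
[ 0  7 ]
Nonzero rows / pivot columns: 2

rank(A) = 2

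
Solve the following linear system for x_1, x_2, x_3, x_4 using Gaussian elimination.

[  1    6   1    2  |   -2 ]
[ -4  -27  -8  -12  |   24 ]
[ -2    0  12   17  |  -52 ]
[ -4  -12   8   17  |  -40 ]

Forward elimination on [A|b]:
R2 <- R2 - (-4)*R1:  [  0  -3  -4  -4  16 ]
R3 <- R3 - (-2)*R1:  [   0   12   14   21  -56 ]
R4 <- R4 - (-4)*R1:  [   0   12   12   25  -48 ]
R3 <- R3 - (-4)*R2:  [  0   0  -2   5   8 ]
R4 <- R4 - (-4)*R2:  [  0   0  -4   9  16 ]
R4 <- R4 - (2)*R3:  [  0   0   0  -1   0 ]
Row echelon form:
[ 1   6   1   2  |  -2 ]
[ 0  -3  -4  -4  |  16 ]
[ 0   0  -2   5  |   8 ]
[ 0   0   0  -1  |   0 ]
Back-substitution:
x_4 = (0) / -1 = 0
x_3 = (8 - (5)*(0)) / -2 = -4
x_2 = (16 - (-4)*(-4) - (-4)*(0)) / -3 = 0
x_1 = (-2 - (6)*(0) - (1)*(-4) - (2)*(0)) / 1 = 2

(2, 0, -4, 0)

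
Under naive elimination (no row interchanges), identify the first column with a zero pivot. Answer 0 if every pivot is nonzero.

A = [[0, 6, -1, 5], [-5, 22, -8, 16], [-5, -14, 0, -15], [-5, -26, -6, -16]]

first zero-pivot column = 1

Naive forward elimination:
Pivot entry (1,1) is zero but row 2 has -5 in column 1 -> naive elimination stops; a row interchange (e.g. R1 <-> R2) would be required here.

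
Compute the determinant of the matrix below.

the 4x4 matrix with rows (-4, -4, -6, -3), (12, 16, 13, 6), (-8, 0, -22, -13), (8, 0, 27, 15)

Forward elimination:
R2 <- R2 - (-3)*R1:  [  0   4  -5  -3 ]
R3 <- R3 - (2)*R1:  [   0    8  -10   -7 ]
R4 <- R4 - (-2)*R1:  [  0  -8  15   9 ]
R3 <- R3 - (2)*R2:  [  0   0   0  -1 ]
R4 <- R4 - (-2)*R2:  [ 0  0  5  3 ]
R3 <-> R4   (pivot in column 3 was zero)
[ -4  -4  -6  -3 ]
[  0   4  -5  -3 ]
[  0   0   5   3 ]
[  0   0   0  -1 ]
Upper-triangular form:
[ -4  -4  -6  -3 ]
[  0   4  -5  -3 ]
[  0   0   5   3 ]
[  0   0   0  -1 ]
det(A) = (-1)^1 * (-4) * (4) * (5) * (-1) = -80  (1 row swap -> sign -1)

det(A) = -80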